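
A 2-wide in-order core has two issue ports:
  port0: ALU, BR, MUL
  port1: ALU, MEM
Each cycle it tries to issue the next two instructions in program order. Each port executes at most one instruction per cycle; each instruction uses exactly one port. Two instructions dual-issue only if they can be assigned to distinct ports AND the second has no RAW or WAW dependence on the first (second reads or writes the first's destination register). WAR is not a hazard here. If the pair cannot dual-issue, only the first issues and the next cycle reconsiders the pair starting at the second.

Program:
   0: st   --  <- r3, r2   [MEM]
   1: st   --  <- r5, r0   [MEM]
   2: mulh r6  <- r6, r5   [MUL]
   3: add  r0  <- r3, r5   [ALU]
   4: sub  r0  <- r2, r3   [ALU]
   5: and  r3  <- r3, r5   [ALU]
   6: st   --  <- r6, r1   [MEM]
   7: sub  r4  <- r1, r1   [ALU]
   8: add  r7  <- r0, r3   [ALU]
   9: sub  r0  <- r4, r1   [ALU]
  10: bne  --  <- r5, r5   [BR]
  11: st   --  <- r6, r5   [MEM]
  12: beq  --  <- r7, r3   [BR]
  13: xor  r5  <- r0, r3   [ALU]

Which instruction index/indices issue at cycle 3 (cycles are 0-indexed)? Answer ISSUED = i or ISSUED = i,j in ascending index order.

c0: i0 st  no-port MEM/MEM
c1: i1&i2 st;mulh  dual
c2: i3 add  WAW r0
c3: i4&i5 sub;and  dual
c4: i6&i7 st;sub  dual
c5: i8&i9 add;sub  dual
c6: i10&i11 bne;st  dual
c7: i12&i13 beq;xor  dual

ISSUED = 4,5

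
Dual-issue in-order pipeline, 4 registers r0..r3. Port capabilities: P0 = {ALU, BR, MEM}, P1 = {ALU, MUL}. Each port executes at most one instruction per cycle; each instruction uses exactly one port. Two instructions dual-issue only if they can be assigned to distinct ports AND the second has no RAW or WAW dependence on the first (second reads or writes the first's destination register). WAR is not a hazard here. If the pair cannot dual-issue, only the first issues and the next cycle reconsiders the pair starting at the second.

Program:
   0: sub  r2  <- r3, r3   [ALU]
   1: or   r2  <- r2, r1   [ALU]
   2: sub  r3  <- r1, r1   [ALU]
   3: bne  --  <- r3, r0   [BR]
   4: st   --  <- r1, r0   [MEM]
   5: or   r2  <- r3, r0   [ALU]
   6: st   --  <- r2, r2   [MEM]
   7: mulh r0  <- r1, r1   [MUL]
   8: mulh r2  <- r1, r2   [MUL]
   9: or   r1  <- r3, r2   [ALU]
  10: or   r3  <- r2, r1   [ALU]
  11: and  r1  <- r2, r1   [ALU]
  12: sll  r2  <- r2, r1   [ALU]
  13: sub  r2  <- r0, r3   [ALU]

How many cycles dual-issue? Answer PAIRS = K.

#0 head=0: sub i0 RAW+WAW r2
#1 head=1: or+sub i1/i2 pair
#2 head=3: bne i3 no-port BR/MEM
#3 head=4: st+or i4/i5 pair
#4 head=6: st+mulh i6/i7 pair
#5 head=8: mulh i8 RAW r2
#6 head=9: or i9 RAW r1
#7 head=10: or+and i10/i11 pair
#8 head=12: sll i12 WAW r2
#9 head=13: sub i13 tail

PAIRS = 4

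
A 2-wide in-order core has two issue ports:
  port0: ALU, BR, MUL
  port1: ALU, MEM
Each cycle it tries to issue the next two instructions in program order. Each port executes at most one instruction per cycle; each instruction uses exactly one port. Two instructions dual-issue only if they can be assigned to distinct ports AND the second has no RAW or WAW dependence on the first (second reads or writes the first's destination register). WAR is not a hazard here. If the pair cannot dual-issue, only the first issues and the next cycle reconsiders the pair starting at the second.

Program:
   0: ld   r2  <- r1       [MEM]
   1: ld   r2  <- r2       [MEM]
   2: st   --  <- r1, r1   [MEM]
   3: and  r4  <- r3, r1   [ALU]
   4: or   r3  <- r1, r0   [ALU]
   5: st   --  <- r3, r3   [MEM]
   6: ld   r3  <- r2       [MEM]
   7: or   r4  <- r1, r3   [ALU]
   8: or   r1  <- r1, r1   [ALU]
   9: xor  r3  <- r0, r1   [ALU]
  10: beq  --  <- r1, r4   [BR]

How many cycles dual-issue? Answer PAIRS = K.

PAIRS = 3

t=0 i0:ld.MEM ; no-port MEM/MEM
t=1 i1:ld.MEM ; no-port MEM/MEM
t=2 i2+i3:st.MEM+and.ALU ; dual
t=3 i4:or.ALU ; RAW r3
t=4 i5:st.MEM ; no-port MEM/MEM
t=5 i6:ld.MEM ; RAW r3
t=6 i7+i8:or.ALU+or.ALU ; dual
t=7 i9+i10:xor.ALU+beq.BR ; dual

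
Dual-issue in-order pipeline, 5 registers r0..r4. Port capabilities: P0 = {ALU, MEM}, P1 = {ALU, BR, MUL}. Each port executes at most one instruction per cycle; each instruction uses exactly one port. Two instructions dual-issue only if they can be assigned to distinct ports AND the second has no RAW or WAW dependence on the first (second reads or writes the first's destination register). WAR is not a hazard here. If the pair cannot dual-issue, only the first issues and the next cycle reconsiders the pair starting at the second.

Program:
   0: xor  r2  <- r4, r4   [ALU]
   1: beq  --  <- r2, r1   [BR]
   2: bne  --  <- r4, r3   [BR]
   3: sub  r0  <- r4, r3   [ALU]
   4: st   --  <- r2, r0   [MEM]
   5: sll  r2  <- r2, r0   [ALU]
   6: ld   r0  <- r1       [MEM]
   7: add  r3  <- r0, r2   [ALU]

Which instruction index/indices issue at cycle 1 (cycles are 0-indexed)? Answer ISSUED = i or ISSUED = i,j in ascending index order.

ISSUED = 1

0. xor.ALU @i0  | RAW r2
1. beq.BR @i1  | no-port BR/BR
2. bne.BR/sub.ALU @i2&i3  | pair
3. st.MEM/sll.ALU @i4&i5  | pair
4. ld.MEM @i6  | RAW r0
5. add.ALU @i7  | tail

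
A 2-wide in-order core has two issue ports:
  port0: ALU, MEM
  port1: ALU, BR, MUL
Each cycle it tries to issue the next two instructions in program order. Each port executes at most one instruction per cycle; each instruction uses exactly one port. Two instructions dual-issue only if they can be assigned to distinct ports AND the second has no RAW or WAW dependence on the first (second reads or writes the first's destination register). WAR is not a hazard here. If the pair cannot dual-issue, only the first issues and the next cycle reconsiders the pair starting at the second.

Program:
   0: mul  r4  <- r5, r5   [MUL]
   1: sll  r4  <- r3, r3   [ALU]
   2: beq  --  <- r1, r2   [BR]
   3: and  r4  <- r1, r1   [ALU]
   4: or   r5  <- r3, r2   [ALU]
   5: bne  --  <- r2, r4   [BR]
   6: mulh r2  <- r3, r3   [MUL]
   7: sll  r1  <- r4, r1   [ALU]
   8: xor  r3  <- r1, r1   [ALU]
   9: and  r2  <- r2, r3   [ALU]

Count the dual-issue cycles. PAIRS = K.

0. mul.MUL @i0  | WAW r4
1. sll.ALU beq.BR @i1/i2  | pair
2. and.ALU or.ALU @i3/i4  | pair
3. bne.BR @i5  | no-port BR/MUL
4. mulh.MUL sll.ALU @i6/i7  | pair
5. xor.ALU @i8  | RAW r3
6. and.ALU @i9  | tail

PAIRS = 3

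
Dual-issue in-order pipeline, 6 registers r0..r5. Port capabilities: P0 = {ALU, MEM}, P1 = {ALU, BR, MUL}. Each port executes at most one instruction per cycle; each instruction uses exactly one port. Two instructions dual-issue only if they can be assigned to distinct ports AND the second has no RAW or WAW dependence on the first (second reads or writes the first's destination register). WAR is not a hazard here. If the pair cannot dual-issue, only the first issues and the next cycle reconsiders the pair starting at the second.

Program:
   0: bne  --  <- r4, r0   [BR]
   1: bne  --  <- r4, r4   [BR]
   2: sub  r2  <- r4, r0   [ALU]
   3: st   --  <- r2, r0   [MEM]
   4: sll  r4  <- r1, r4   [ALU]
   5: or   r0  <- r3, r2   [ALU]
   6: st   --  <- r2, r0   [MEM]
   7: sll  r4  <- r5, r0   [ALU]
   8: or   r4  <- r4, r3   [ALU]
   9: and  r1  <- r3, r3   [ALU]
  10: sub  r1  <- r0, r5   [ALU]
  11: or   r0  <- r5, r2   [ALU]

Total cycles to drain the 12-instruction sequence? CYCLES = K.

[0] i0  bne.BR  -- no-port BR/BR
[1] i1/i2  bne.BR;sub.ALU  -- dual
[2] i3/i4  st.MEM;sll.ALU  -- dual
[3] i5  or.ALU  -- RAW r0
[4] i6/i7  st.MEM;sll.ALU  -- dual
[5] i8/i9  or.ALU;and.ALU  -- dual
[6] i10/i11  sub.ALU;or.ALU  -- dual

CYCLES = 7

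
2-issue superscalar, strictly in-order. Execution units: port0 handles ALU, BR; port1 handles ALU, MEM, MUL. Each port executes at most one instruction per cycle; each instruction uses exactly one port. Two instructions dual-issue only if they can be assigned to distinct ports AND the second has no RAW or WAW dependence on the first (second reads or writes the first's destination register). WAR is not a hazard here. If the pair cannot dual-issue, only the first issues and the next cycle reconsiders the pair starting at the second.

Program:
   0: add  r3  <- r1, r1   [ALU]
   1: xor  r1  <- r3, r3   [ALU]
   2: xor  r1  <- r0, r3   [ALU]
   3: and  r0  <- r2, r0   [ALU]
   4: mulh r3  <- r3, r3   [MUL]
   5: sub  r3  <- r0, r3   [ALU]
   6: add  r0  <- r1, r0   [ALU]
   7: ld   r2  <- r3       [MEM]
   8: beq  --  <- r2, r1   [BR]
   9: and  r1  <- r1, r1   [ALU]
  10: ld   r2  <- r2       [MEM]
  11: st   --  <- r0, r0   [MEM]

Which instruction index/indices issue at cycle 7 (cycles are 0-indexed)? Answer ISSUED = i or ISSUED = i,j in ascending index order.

c0: i0 add.ALU  RAW r3
c1: i1 xor.ALU  WAW r1
c2: i2&i3 xor.ALU;and.ALU  dual
c3: i4 mulh.MUL  RAW+WAW r3
c4: i5&i6 sub.ALU;add.ALU  dual
c5: i7 ld.MEM  RAW r2
c6: i8&i9 beq.BR;and.ALU  dual
c7: i10 ld.MEM  no-port MEM/MEM
c8: i11 st.MEM  tail

ISSUED = 10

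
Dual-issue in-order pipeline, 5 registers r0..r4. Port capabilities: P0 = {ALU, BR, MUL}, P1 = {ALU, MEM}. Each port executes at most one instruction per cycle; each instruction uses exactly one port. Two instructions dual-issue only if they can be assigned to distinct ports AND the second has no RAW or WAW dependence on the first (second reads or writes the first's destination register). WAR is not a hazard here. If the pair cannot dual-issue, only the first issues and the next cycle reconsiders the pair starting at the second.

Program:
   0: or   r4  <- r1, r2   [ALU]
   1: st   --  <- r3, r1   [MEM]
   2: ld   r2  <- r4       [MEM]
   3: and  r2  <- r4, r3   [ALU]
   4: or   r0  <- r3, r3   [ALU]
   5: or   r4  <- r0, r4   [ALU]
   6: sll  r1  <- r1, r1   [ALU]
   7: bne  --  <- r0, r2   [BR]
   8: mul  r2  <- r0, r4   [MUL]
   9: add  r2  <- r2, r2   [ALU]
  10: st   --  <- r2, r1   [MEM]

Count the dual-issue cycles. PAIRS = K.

  cy0 -> i0/i1 (or+st) dual
  cy1 -> i2 (ld) WAW r2
  cy2 -> i3/i4 (and+or) dual
  cy3 -> i5/i6 (or+sll) dual
  cy4 -> i7 (bne) no-port BR/MUL
  cy5 -> i8 (mul) RAW+WAW r2
  cy6 -> i9 (add) RAW r2
  cy7 -> i10 (st) tail

PAIRS = 3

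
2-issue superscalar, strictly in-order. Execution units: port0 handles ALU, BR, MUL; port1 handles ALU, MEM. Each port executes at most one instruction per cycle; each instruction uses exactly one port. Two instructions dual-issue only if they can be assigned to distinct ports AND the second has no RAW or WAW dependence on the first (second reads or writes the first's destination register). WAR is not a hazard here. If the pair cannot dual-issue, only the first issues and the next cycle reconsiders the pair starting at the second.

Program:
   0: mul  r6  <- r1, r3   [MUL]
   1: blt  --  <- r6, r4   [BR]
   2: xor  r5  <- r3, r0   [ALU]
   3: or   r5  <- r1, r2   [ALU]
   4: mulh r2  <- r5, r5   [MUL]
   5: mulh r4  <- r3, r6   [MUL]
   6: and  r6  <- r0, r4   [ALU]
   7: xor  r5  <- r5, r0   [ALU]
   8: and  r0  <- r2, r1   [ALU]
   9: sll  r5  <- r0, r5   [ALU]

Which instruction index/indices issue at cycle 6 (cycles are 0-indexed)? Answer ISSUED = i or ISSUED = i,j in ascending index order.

0. mul @i0  | no-port MUL/BR
1. blt/xor @i1&i2  | dual
2. or @i3  | RAW r5
3. mulh @i4  | no-port MUL/MUL
4. mulh @i5  | RAW r4
5. and/xor @i6&i7  | dual
6. and @i8  | RAW r0
7. sll @i9  | tail

ISSUED = 8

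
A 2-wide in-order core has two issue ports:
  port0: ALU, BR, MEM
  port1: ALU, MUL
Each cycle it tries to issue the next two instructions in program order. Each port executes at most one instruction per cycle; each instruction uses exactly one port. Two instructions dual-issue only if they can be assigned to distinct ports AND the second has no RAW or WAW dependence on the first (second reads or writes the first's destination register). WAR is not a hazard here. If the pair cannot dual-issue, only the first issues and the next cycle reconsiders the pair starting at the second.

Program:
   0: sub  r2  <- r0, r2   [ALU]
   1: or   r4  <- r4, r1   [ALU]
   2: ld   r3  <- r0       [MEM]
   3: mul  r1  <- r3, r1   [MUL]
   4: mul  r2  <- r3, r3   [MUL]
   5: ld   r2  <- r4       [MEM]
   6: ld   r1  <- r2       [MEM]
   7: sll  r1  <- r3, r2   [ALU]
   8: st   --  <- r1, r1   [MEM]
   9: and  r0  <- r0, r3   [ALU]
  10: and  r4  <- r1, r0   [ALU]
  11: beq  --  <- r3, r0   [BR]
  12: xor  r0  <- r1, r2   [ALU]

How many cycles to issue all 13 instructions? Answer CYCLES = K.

CYCLES = 10

t=0 i0/i1:sub/or ; dual
t=1 i2:ld ; RAW r3
t=2 i3:mul ; no-port MUL/MUL
t=3 i4:mul ; WAW r2
t=4 i5:ld ; no-port MEM/MEM
t=5 i6:ld ; WAW r1
t=6 i7:sll ; RAW r1
t=7 i8/i9:st/and ; dual
t=8 i10/i11:and/beq ; dual
t=9 i12:xor ; tail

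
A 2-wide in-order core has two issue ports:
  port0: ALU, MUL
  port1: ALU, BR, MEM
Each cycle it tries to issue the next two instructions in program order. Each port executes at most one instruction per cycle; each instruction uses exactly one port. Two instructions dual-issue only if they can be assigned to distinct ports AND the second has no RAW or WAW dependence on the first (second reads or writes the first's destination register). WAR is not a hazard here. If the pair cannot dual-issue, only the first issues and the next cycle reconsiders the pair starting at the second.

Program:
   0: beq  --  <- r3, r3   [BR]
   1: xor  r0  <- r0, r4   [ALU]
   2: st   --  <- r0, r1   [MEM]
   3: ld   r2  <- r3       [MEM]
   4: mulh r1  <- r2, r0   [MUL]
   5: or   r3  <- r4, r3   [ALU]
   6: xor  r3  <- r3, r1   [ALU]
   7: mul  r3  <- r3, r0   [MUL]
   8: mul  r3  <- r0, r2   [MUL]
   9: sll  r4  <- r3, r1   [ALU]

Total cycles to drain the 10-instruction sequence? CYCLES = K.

CYCLES = 8

#0 head=0: beq/xor i0/i1 2-wide
#1 head=2: st i2 no-port MEM/MEM
#2 head=3: ld i3 RAW r2
#3 head=4: mulh/or i4/i5 2-wide
#4 head=6: xor i6 RAW+WAW r3
#5 head=7: mul i7 no-port MUL/MUL
#6 head=8: mul i8 RAW r3
#7 head=9: sll i9 tail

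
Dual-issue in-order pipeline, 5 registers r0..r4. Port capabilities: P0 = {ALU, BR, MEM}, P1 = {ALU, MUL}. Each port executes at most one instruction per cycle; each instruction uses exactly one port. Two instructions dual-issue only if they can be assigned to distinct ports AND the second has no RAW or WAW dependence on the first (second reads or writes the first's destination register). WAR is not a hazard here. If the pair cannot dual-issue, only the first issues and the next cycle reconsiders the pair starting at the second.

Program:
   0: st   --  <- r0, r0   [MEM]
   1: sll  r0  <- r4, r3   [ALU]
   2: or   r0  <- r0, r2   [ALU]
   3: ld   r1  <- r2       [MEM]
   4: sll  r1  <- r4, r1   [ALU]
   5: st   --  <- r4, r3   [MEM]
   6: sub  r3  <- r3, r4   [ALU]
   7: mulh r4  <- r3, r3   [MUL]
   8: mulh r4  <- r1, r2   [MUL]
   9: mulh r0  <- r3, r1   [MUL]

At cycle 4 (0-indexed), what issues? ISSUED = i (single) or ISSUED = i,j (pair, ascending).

ISSUED = 7

[0] i0+i1  st.MEM/sll.ALU  -- pair
[1] i2+i3  or.ALU/ld.MEM  -- pair
[2] i4+i5  sll.ALU/st.MEM  -- pair
[3] i6  sub.ALU  -- RAW r3
[4] i7  mulh.MUL  -- no-port MUL/MUL
[5] i8  mulh.MUL  -- no-port MUL/MUL
[6] i9  mulh.MUL  -- tail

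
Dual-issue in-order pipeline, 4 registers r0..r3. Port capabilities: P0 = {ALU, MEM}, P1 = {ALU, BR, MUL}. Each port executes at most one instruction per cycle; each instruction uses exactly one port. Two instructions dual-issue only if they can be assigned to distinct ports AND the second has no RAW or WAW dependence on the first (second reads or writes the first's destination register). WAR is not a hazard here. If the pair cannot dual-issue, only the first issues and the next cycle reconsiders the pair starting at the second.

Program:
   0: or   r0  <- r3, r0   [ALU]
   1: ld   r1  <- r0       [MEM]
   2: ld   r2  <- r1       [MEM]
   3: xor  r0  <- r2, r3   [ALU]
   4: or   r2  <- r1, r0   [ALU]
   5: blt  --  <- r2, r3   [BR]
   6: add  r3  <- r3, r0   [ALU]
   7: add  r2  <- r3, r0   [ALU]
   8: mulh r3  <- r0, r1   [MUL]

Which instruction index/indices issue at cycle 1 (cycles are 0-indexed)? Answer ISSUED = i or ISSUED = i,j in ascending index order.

[0] i0  or.ALU  -- RAW r0
[1] i1  ld.MEM  -- no-port MEM/MEM
[2] i2  ld.MEM  -- RAW r2
[3] i3  xor.ALU  -- RAW r0
[4] i4  or.ALU  -- RAW r2
[5] i5+i6  blt.BR+add.ALU  -- pair
[6] i7+i8  add.ALU+mulh.MUL  -- pair

ISSUED = 1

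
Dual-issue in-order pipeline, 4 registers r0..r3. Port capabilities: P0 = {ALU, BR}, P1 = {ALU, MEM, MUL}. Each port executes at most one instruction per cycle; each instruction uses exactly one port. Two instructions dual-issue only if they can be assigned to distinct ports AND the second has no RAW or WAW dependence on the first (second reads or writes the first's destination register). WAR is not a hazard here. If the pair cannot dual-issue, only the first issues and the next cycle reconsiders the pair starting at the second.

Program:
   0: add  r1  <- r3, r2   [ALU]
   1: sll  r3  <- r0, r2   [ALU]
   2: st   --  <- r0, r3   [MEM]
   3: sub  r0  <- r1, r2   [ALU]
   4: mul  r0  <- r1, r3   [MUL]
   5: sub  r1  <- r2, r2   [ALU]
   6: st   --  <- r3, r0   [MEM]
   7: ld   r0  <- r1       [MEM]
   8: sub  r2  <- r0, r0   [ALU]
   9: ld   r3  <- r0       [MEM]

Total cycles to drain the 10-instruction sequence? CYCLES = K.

[0] i0/i1  add.ALU/sll.ALU  -- pair
[1] i2/i3  st.MEM/sub.ALU  -- pair
[2] i4/i5  mul.MUL/sub.ALU  -- pair
[3] i6  st.MEM  -- no-port MEM/MEM
[4] i7  ld.MEM  -- RAW r0
[5] i8/i9  sub.ALU/ld.MEM  -- pair

CYCLES = 6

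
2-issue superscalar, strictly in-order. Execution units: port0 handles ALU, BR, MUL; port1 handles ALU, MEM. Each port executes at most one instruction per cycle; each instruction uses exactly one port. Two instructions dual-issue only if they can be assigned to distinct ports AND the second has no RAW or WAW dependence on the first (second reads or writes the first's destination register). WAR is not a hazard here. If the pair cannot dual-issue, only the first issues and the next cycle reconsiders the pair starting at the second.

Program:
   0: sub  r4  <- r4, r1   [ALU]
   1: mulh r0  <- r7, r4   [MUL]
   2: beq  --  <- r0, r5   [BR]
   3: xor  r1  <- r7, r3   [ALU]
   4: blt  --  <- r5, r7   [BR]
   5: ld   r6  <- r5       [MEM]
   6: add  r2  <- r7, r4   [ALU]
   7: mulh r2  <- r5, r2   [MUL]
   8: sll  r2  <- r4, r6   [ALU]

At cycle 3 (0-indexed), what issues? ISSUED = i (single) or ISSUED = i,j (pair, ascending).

t=0 i0:sub.ALU ; RAW r4
t=1 i1:mulh.MUL ; no-port MUL/BR
t=2 i2+i3:beq.BR/xor.ALU ; dual
t=3 i4+i5:blt.BR/ld.MEM ; dual
t=4 i6:add.ALU ; RAW+WAW r2
t=5 i7:mulh.MUL ; WAW r2
t=6 i8:sll.ALU ; tail

ISSUED = 4,5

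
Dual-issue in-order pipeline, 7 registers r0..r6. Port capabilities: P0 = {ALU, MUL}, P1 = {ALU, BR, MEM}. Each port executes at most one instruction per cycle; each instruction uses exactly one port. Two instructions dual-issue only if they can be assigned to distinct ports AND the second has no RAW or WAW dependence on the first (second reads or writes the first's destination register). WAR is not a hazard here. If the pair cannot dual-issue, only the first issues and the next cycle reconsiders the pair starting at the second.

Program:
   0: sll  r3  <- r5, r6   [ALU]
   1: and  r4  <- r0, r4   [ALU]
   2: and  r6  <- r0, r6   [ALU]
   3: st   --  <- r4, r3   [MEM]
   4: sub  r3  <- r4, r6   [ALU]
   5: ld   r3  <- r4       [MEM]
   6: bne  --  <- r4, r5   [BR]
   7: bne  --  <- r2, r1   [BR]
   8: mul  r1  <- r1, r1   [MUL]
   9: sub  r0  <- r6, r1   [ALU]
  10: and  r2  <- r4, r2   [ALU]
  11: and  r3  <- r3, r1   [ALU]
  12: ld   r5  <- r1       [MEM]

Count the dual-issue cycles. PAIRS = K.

c0: i0/i1 sll and  pair
c1: i2/i3 and st  pair
c2: i4 sub  WAW r3
c3: i5 ld  no-port MEM/BR
c4: i6 bne  no-port BR/BR
c5: i7/i8 bne mul  pair
c6: i9/i10 sub and  pair
c7: i11/i12 and ld  pair

PAIRS = 5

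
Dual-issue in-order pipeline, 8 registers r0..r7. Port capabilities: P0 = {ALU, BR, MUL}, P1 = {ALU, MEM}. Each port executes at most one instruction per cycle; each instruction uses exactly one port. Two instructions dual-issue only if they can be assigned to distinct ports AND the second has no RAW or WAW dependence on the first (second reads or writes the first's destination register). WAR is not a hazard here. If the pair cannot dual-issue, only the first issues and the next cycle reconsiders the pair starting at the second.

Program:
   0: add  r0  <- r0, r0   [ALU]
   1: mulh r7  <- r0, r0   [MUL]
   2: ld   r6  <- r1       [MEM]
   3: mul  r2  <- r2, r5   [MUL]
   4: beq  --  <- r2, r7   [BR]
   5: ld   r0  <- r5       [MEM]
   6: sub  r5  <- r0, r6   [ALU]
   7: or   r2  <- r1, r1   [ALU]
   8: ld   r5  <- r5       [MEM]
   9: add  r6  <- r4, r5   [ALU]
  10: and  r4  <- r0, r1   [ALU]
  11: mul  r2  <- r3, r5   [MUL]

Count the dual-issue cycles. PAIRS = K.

c0: i0 add  RAW r0
c1: i1+i2 mulh ld  pair
c2: i3 mul  no-port MUL/BR
c3: i4+i5 beq ld  pair
c4: i6+i7 sub or  pair
c5: i8 ld  RAW r5
c6: i9+i10 add and  pair
c7: i11 mul  tail

PAIRS = 4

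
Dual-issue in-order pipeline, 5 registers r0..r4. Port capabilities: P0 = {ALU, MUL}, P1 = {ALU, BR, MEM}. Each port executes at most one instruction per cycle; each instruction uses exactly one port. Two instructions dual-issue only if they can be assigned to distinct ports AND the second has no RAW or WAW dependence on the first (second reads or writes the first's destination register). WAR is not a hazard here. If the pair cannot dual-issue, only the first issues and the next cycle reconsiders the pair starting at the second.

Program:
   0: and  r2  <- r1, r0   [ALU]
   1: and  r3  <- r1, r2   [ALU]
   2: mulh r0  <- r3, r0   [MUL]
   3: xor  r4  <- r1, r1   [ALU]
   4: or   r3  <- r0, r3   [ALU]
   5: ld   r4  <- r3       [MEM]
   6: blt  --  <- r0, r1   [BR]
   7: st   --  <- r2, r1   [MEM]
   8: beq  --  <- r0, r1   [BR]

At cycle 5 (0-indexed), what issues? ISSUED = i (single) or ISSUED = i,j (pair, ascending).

ISSUED = 6

  cy0 -> i0 (and.ALU) RAW r2
  cy1 -> i1 (and.ALU) RAW r3
  cy2 -> i2,i3 (mulh.MUL/xor.ALU) dual
  cy3 -> i4 (or.ALU) RAW r3
  cy4 -> i5 (ld.MEM) no-port MEM/BR
  cy5 -> i6 (blt.BR) no-port BR/MEM
  cy6 -> i7 (st.MEM) no-port MEM/BR
  cy7 -> i8 (beq.BR) tail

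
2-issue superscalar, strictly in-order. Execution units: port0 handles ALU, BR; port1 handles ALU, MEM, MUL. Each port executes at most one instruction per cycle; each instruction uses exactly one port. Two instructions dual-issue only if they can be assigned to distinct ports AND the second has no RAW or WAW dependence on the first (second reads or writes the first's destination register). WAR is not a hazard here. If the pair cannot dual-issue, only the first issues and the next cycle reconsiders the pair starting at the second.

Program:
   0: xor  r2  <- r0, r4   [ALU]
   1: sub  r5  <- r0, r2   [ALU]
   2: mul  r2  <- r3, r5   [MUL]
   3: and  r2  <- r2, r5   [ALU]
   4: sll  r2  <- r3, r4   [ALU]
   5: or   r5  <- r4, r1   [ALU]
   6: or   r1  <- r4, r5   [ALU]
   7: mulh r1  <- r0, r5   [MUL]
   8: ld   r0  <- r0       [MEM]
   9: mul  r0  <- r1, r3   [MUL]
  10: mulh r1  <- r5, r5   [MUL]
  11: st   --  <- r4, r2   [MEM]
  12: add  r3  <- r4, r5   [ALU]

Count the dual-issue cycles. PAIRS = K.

c0: i0 xor  RAW r2
c1: i1 sub  RAW r5
c2: i2 mul  RAW+WAW r2
c3: i3 and  WAW r2
c4: i4&i5 sll or  pair
c5: i6 or  WAW r1
c6: i7 mulh  no-port MUL/MEM
c7: i8 ld  no-port MEM/MUL
c8: i9 mul  no-port MUL/MUL
c9: i10 mulh  no-port MUL/MEM
c10: i11&i12 st add  pair

PAIRS = 2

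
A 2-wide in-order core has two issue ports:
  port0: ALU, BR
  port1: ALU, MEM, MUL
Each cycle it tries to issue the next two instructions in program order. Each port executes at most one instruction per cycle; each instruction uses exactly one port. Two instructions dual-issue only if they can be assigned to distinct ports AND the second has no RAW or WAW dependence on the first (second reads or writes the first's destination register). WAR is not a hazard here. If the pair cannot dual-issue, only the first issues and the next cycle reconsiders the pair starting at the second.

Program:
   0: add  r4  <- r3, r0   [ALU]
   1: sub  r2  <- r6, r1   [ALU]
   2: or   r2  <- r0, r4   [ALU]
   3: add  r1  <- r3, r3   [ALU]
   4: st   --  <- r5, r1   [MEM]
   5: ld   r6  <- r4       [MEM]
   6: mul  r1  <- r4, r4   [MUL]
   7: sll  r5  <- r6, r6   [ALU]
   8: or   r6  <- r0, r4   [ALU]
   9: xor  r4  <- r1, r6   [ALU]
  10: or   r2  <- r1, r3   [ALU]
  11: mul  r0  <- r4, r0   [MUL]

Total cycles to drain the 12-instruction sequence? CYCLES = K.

t=0 i0&i1:add.ALU;sub.ALU ; 2-wide
t=1 i2&i3:or.ALU;add.ALU ; 2-wide
t=2 i4:st.MEM ; no-port MEM/MEM
t=3 i5:ld.MEM ; no-port MEM/MUL
t=4 i6&i7:mul.MUL;sll.ALU ; 2-wide
t=5 i8:or.ALU ; RAW r6
t=6 i9&i10:xor.ALU;or.ALU ; 2-wide
t=7 i11:mul.MUL ; tail

CYCLES = 8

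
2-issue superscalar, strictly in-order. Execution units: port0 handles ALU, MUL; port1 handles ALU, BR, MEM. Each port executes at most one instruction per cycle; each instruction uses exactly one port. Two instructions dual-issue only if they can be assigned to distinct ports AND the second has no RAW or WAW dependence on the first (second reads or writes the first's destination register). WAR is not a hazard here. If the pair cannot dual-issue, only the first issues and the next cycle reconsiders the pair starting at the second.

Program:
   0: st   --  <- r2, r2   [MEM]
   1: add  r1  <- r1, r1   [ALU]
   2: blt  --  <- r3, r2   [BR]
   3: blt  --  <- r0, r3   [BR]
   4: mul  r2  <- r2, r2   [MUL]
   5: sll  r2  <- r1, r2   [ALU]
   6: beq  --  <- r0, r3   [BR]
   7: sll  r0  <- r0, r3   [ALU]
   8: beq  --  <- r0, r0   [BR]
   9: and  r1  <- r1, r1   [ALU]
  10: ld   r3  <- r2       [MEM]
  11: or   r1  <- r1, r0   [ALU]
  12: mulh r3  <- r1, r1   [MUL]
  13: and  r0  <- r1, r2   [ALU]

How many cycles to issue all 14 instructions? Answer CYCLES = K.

c0: i0/i1 st.MEM+add.ALU  pair
c1: i2 blt.BR  no-port BR/BR
c2: i3/i4 blt.BR+mul.MUL  pair
c3: i5/i6 sll.ALU+beq.BR  pair
c4: i7 sll.ALU  RAW r0
c5: i8/i9 beq.BR+and.ALU  pair
c6: i10/i11 ld.MEM+or.ALU  pair
c7: i12/i13 mulh.MUL+and.ALU  pair

CYCLES = 8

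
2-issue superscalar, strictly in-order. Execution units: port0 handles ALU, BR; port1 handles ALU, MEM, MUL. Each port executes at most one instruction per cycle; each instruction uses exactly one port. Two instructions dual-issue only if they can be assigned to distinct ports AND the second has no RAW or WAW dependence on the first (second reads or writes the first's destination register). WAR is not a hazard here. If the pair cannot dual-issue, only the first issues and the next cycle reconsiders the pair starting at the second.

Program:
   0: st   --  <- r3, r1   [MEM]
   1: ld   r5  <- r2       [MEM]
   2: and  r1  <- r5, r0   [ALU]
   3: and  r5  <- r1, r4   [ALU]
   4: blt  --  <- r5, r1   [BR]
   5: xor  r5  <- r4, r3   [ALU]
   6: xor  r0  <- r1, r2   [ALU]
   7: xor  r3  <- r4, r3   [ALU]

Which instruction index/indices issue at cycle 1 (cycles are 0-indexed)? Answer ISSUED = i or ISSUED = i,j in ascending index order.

ISSUED = 1

c0: i0 st.MEM  no-port MEM/MEM
c1: i1 ld.MEM  RAW r5
c2: i2 and.ALU  RAW r1
c3: i3 and.ALU  RAW r5
c4: i4/i5 blt.BR;xor.ALU  2-wide
c5: i6/i7 xor.ALU;xor.ALU  2-wide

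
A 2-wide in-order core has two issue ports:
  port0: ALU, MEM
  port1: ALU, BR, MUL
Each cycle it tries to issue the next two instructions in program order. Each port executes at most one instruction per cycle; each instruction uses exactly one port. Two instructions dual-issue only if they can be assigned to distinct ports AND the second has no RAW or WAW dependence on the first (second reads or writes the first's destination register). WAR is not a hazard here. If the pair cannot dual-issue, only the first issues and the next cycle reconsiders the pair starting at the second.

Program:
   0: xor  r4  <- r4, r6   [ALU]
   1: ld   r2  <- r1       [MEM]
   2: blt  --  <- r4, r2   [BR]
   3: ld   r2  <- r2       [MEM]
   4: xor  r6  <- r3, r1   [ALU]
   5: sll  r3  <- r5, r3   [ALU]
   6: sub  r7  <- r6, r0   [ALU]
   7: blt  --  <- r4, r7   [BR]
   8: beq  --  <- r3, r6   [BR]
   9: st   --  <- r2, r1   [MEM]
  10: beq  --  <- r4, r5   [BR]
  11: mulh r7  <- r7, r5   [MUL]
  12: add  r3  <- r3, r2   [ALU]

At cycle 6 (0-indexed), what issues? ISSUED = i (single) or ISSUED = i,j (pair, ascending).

ISSUED = 10

#0 head=0: xor+ld i0/i1 2-wide
#1 head=2: blt+ld i2/i3 2-wide
#2 head=4: xor+sll i4/i5 2-wide
#3 head=6: sub i6 RAW r7
#4 head=7: blt i7 no-port BR/BR
#5 head=8: beq+st i8/i9 2-wide
#6 head=10: beq i10 no-port BR/MUL
#7 head=11: mulh+add i11/i12 2-wide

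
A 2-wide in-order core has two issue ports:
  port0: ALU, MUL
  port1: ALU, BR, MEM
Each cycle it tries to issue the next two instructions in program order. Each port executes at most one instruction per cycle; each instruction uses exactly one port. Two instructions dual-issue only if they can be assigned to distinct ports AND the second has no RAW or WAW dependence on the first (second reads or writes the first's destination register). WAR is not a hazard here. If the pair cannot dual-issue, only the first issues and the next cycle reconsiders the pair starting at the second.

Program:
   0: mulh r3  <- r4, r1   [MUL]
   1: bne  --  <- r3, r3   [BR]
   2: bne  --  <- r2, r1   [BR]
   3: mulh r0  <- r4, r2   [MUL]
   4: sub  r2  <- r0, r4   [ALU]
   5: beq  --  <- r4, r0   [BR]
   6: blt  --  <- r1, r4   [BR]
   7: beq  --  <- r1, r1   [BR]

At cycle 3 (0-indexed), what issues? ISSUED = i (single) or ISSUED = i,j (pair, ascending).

ISSUED = 4,5

c0: i0 mulh.MUL  RAW r3
c1: i1 bne.BR  no-port BR/BR
c2: i2/i3 bne.BR;mulh.MUL  2-wide
c3: i4/i5 sub.ALU;beq.BR  2-wide
c4: i6 blt.BR  no-port BR/BR
c5: i7 beq.BR  tail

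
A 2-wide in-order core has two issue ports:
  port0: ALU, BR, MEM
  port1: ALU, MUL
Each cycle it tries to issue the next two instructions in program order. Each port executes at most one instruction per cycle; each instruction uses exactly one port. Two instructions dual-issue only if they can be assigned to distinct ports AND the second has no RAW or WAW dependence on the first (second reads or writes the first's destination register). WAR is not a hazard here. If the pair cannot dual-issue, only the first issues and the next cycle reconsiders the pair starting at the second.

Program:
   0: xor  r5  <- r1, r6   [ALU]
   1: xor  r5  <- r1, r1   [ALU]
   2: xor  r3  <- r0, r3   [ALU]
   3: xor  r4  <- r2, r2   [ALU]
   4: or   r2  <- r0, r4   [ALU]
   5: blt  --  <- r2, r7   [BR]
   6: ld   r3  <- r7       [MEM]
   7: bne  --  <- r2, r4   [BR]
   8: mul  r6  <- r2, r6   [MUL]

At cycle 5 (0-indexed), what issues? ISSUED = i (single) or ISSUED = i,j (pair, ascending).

ISSUED = 6

  cy0 -> i0 (xor) WAW r5
  cy1 -> i1,i2 (xor xor) pair
  cy2 -> i3 (xor) RAW r4
  cy3 -> i4 (or) RAW r2
  cy4 -> i5 (blt) no-port BR/MEM
  cy5 -> i6 (ld) no-port MEM/BR
  cy6 -> i7,i8 (bne mul) pair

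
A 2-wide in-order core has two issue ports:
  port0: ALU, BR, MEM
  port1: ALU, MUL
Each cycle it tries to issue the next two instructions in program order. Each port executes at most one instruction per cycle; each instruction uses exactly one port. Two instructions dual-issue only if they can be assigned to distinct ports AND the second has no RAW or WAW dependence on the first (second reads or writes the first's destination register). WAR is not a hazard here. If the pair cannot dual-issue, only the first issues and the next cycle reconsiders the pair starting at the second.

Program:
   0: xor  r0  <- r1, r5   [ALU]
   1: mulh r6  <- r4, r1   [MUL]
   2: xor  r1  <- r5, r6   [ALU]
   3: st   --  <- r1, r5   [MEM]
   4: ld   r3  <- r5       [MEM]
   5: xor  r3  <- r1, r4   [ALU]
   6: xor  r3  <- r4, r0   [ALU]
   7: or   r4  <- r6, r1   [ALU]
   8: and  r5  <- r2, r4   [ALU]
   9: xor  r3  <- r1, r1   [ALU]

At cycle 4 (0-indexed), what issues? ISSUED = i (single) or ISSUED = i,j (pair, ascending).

[0] i0&i1  xor+mulh  -- pair
[1] i2  xor  -- RAW r1
[2] i3  st  -- no-port MEM/MEM
[3] i4  ld  -- WAW r3
[4] i5  xor  -- WAW r3
[5] i6&i7  xor+or  -- pair
[6] i8&i9  and+xor  -- pair

ISSUED = 5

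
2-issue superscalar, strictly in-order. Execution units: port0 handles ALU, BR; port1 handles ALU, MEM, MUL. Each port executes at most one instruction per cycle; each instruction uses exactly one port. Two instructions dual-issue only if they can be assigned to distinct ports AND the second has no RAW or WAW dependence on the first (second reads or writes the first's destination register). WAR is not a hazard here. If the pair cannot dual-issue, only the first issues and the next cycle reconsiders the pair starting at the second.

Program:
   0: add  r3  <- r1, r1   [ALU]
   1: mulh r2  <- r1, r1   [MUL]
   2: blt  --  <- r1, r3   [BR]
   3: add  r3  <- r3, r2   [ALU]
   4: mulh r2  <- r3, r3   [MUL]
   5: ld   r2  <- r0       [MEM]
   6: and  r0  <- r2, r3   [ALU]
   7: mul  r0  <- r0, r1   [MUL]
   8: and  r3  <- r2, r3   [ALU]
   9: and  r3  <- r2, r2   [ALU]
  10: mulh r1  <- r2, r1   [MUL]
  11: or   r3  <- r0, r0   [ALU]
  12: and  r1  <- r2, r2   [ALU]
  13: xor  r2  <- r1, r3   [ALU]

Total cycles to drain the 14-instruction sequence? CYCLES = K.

CYCLES = 9

#0 head=0: add.ALU mulh.MUL i0+i1 pair
#1 head=2: blt.BR add.ALU i2+i3 pair
#2 head=4: mulh.MUL i4 no-port MUL/MEM
#3 head=5: ld.MEM i5 RAW r2
#4 head=6: and.ALU i6 RAW+WAW r0
#5 head=7: mul.MUL and.ALU i7+i8 pair
#6 head=9: and.ALU mulh.MUL i9+i10 pair
#7 head=11: or.ALU and.ALU i11+i12 pair
#8 head=13: xor.ALU i13 tail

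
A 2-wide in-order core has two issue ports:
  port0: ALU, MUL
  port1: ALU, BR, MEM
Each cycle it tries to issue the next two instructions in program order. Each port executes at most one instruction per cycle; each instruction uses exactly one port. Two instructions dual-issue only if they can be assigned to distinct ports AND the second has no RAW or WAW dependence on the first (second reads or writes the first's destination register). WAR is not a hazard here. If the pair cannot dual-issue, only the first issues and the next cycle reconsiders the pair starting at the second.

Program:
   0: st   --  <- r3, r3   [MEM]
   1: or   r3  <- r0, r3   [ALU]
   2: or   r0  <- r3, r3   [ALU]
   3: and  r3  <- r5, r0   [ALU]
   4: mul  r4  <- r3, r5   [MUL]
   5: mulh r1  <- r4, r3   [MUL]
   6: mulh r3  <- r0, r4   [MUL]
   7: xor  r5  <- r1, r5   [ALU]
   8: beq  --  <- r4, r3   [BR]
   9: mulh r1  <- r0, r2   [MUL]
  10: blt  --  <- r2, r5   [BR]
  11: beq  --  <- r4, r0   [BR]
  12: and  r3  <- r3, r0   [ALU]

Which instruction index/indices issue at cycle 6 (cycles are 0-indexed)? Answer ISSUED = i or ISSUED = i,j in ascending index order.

c0: i0,i1 st.MEM/or.ALU  2-wide
c1: i2 or.ALU  RAW r0
c2: i3 and.ALU  RAW r3
c3: i4 mul.MUL  no-port MUL/MUL
c4: i5 mulh.MUL  no-port MUL/MUL
c5: i6,i7 mulh.MUL/xor.ALU  2-wide
c6: i8,i9 beq.BR/mulh.MUL  2-wide
c7: i10 blt.BR  no-port BR/BR
c8: i11,i12 beq.BR/and.ALU  2-wide

ISSUED = 8,9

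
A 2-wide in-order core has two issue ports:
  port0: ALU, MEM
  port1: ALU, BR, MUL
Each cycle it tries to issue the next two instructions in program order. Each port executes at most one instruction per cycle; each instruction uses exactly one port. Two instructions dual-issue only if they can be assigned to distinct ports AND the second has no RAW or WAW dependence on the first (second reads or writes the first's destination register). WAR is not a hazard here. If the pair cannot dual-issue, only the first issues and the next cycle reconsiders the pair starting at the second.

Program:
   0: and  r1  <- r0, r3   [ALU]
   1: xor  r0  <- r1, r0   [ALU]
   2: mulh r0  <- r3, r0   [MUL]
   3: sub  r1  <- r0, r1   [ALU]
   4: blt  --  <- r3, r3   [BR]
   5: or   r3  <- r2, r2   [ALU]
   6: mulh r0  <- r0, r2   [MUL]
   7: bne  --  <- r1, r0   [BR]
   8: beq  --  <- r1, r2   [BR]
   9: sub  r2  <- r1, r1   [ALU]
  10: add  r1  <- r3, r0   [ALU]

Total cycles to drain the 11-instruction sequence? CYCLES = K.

0. and @i0  | RAW r1
1. xor @i1  | RAW+WAW r0
2. mulh @i2  | RAW r0
3. sub+blt @i3&i4  | 2-wide
4. or+mulh @i5&i6  | 2-wide
5. bne @i7  | no-port BR/BR
6. beq+sub @i8&i9  | 2-wide
7. add @i10  | tail

CYCLES = 8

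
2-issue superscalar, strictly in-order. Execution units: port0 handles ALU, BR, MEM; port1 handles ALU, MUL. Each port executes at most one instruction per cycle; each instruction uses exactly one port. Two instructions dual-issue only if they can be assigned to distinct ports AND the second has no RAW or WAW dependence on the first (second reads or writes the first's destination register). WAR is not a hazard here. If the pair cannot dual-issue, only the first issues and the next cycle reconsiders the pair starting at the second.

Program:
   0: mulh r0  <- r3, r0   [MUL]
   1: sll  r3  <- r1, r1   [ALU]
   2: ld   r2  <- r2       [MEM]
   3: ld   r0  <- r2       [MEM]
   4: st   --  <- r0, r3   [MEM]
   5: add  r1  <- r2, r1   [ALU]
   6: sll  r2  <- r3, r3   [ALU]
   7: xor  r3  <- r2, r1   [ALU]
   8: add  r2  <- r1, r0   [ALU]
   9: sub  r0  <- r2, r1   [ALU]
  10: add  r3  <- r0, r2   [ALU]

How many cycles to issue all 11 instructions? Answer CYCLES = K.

CYCLES = 8

c0: i0+i1 mulh sll  dual
c1: i2 ld  no-port MEM/MEM
c2: i3 ld  no-port MEM/MEM
c3: i4+i5 st add  dual
c4: i6 sll  RAW r2
c5: i7+i8 xor add  dual
c6: i9 sub  RAW r0
c7: i10 add  tail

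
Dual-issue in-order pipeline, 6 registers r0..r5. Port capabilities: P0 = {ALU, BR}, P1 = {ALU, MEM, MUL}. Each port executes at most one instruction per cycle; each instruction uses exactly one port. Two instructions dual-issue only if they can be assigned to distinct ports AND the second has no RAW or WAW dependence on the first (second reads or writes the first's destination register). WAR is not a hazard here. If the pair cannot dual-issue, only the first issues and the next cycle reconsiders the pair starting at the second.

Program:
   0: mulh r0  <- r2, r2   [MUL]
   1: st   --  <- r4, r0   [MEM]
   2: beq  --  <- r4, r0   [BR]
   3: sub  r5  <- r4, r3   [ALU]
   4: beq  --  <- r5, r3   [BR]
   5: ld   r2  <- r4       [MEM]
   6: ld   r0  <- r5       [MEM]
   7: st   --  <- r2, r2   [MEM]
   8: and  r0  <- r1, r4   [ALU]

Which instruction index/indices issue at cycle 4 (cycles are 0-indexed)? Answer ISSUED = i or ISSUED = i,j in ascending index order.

ISSUED = 6

[0] i0  mulh.MUL  -- no-port MUL/MEM
[1] i1/i2  st.MEM/beq.BR  -- pair
[2] i3  sub.ALU  -- RAW r5
[3] i4/i5  beq.BR/ld.MEM  -- pair
[4] i6  ld.MEM  -- no-port MEM/MEM
[5] i7/i8  st.MEM/and.ALU  -- pair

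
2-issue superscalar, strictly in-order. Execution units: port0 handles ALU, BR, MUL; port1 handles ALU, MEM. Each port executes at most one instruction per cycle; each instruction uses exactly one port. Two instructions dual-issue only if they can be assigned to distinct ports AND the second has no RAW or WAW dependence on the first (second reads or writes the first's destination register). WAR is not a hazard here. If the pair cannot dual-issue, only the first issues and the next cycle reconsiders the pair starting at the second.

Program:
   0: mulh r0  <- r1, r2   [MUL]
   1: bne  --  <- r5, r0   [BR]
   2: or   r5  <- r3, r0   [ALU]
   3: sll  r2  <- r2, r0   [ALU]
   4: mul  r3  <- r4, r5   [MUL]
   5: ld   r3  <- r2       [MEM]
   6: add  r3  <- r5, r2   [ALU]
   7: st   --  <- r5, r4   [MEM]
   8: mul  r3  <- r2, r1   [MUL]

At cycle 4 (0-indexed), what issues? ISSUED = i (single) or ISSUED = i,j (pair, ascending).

  cy0 -> i0 (mulh.MUL) no-port MUL/BR
  cy1 -> i1,i2 (bne.BR;or.ALU) 2-wide
  cy2 -> i3,i4 (sll.ALU;mul.MUL) 2-wide
  cy3 -> i5 (ld.MEM) WAW r3
  cy4 -> i6,i7 (add.ALU;st.MEM) 2-wide
  cy5 -> i8 (mul.MUL) tail

ISSUED = 6,7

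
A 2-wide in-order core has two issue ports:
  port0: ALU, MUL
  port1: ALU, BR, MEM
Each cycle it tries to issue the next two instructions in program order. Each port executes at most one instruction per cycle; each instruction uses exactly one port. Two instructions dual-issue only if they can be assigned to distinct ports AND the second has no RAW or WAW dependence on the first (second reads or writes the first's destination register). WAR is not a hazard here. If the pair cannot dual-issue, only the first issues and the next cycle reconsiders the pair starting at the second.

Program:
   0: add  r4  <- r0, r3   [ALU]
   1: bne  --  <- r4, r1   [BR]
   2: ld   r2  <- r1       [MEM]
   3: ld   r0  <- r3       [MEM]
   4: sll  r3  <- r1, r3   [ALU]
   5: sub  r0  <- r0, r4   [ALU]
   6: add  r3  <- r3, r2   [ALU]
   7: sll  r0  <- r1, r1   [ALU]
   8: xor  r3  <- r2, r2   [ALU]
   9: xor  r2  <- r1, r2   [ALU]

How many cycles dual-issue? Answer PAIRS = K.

PAIRS = 3

c0: i0 add.ALU  RAW r4
c1: i1 bne.BR  no-port BR/MEM
c2: i2 ld.MEM  no-port MEM/MEM
c3: i3+i4 ld.MEM sll.ALU  2-wide
c4: i5+i6 sub.ALU add.ALU  2-wide
c5: i7+i8 sll.ALU xor.ALU  2-wide
c6: i9 xor.ALU  tail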